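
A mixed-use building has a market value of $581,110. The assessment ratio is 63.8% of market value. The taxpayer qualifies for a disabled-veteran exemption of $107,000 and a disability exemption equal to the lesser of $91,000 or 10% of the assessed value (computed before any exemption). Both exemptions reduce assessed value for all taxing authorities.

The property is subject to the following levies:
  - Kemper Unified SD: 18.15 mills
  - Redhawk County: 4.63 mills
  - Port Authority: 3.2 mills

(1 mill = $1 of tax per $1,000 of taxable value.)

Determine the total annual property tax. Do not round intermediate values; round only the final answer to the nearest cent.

$5,888.97

Assessed value = $581,110 × 0.638 = $370,748.18
Disability exemption = min($91,000, 10% × $370,748.18) = min($91,000, $37,074.818) = $37,074.818 (percentage binds)
Taxable value = $370,748.18 − $107,000 − $37,074.818 = $226,673.362
Kemper Unified SD: $226,673.362 × 0.01815 = $4,114.1215203
Redhawk County: $226,673.362 × 0.00463 = $1,049.49766606
Port Authority: $226,673.362 × 0.0032 = $725.3547584
Total = $5,888.97394476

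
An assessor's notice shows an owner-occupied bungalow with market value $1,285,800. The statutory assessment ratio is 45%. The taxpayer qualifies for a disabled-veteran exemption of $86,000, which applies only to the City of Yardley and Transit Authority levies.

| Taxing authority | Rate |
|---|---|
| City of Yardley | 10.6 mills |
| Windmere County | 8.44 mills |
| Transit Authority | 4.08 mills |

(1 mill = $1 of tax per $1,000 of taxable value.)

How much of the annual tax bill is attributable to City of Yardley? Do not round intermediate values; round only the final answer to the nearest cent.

$5,221.67

Assessed value = $1,285,800 × 0.45 = $578,610
City of Yardley taxable value = $578,610 − $86,000 = $492,610
City of Yardley levy = $492,610 × 0.0106 = $5,221.666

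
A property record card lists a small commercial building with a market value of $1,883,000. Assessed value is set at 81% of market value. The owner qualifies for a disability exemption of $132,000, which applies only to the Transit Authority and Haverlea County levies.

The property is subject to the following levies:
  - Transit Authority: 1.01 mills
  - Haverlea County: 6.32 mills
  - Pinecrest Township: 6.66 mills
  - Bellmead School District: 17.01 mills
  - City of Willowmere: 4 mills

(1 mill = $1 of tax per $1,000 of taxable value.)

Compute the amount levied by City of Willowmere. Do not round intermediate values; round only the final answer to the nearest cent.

$6,100.92

Assessed value = $1,883,000 × 0.81 = $1,525,230
City of Willowmere taxable value = $1,525,230 (exemption does not apply)
City of Willowmere levy = $1,525,230 × 0.004 = $6,100.92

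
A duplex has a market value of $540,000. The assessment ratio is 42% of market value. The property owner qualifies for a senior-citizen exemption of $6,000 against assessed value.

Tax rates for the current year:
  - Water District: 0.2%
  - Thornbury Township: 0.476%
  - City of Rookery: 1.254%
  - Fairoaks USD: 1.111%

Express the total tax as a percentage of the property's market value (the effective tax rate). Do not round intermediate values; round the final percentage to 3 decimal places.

Assessed value = $540,000 × 0.42 = $226,800
Taxable value = $226,800 − $6,000 = $220,800
Water District: $220,800 × 0.002 = $441.6
Thornbury Township: $220,800 × 0.00476 = $1,051.008
City of Rookery: $220,800 × 0.01254 = $2,768.832
Fairoaks USD: $220,800 × 0.01111 = $2,453.088
Total tax = $6,714.528
Effective rate = $6,714.528 ÷ $540,000 = 1.243% of market value

1.243%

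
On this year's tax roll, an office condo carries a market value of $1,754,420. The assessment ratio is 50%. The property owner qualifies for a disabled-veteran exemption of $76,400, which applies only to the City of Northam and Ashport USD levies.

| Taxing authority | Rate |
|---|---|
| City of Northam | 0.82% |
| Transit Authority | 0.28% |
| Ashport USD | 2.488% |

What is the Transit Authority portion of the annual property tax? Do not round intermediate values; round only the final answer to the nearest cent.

$2,456.19

Assessed value = $1,754,420 × 0.5 = $877,210
Transit Authority taxable value = $877,210 (exemption does not apply)
Transit Authority levy = $877,210 × 0.0028 = $2,456.188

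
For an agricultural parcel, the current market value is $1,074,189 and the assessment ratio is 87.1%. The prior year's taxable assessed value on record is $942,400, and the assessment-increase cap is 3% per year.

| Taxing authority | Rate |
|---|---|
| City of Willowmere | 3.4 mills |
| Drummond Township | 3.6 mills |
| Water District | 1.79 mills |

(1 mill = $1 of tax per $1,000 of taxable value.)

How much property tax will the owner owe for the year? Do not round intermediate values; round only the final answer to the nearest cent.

Uncapped assessed value = $1,074,189 × 0.871 = $935,618.619
Cap limit = $942,400 × 1.03 = $970,672
Taxable assessed value = min($935,618.619, $970,672) = $935,618.619 (cap does not bind)
City of Willowmere: $935,618.619 × 0.0034 = $3,181.1033046
Drummond Township: $935,618.619 × 0.0036 = $3,368.2270284
Water District: $935,618.619 × 0.00179 = $1,674.75732801
Total = $8,224.08766101

$8,224.09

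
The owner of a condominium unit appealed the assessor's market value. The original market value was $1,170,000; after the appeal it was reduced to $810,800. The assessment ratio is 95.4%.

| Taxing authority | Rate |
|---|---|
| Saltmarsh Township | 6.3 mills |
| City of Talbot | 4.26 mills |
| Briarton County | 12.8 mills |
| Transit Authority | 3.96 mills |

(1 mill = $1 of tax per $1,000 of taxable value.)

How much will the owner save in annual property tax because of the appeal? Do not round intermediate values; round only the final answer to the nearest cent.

Old assessed value = $1,170,000 × 0.954 = $1,116,180
New assessed value = $810,800 × 0.954 = $773,503.2
Combined rate = 0.0063 + 0.00426 + 0.0128 + 0.00396 = 0.02732
Old tax = $1,116,180 × 0.02732 = $30,494.0376
New tax = $773,503.2 × 0.02732 = $21,132.107424
Reduction = $30,494.0376 − $21,132.107424 = $9,361.930176

$9,361.93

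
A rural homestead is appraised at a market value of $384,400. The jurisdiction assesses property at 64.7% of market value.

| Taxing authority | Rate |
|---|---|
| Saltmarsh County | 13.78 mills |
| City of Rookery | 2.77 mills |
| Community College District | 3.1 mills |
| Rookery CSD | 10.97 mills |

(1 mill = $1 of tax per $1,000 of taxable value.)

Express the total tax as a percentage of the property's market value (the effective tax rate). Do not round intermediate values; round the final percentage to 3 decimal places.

1.981%

Assessed value = $384,400 × 0.647 = $248,706.8
Saltmarsh County: $248,706.8 × 0.01378 = $3,427.179704
City of Rookery: $248,706.8 × 0.00277 = $688.917836
Community College District: $248,706.8 × 0.0031 = $770.99108
Rookery CSD: $248,706.8 × 0.01097 = $2,728.313596
Total tax = $7,615.402216
Effective rate = $7,615.402216 ÷ $384,400 = 1.981% of market value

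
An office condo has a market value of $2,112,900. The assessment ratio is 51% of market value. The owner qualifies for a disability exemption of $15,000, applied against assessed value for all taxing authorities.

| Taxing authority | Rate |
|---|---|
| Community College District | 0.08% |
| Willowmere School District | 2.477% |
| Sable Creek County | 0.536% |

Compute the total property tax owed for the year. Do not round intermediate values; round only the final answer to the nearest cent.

Assessed value = $2,112,900 × 0.51 = $1,077,579
Taxable value = $1,077,579 − $15,000 = $1,062,579
Community College District: $1,062,579 × 0.0008 = $850.0632
Willowmere School District: $1,062,579 × 0.02477 = $26,320.08183
Sable Creek County: $1,062,579 × 0.00536 = $5,695.42344
Total = $850.0632 + $26,320.08183 + $5,695.42344 = $32,865.56847

$32,865.57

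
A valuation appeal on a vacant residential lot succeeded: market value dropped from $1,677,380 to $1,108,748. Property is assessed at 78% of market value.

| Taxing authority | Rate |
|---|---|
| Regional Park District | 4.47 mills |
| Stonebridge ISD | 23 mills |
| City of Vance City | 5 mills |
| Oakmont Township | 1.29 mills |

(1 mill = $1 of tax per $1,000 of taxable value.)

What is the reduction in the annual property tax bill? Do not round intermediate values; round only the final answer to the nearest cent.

$14,973.67

Old assessed value = $1,677,380 × 0.78 = $1,308,356.4
New assessed value = $1,108,748 × 0.78 = $864,823.44
Combined rate = 0.00447 + 0.023 + 0.005 + 0.00129 = 0.03376
Old tax = $1,308,356.4 × 0.03376 = $44,170.112064
New tax = $864,823.44 × 0.03376 = $29,196.4393344
Reduction = $44,170.112064 − $29,196.4393344 = $14,973.6727296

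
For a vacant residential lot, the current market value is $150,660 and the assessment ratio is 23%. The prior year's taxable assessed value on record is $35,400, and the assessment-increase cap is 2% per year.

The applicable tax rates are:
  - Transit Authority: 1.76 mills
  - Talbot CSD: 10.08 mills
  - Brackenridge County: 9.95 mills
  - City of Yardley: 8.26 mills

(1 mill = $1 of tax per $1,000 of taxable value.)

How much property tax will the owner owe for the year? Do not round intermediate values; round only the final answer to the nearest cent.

Uncapped assessed value = $150,660 × 0.23 = $34,651.8
Cap limit = $35,400 × 1.02 = $36,108
Taxable assessed value = min($34,651.8, $36,108) = $34,651.8 (cap does not bind)
Transit Authority: $34,651.8 × 0.00176 = $60.987168
Talbot CSD: $34,651.8 × 0.01008 = $349.290144
Brackenridge County: $34,651.8 × 0.00995 = $344.78541
City of Yardley: $34,651.8 × 0.00826 = $286.223868
Total = $1,041.28659

$1,041.29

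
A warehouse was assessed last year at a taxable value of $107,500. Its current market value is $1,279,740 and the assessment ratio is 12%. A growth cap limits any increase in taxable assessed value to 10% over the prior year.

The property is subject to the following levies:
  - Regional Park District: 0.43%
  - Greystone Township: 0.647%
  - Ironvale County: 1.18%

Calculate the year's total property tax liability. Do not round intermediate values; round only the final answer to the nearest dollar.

$2,669

Uncapped assessed value = $1,279,740 × 0.12 = $153,568.8
Cap limit = $107,500 × 1.1 = $118,250
Taxable assessed value = min($153,568.8, $118,250) = $118,250 (cap binds)
Regional Park District: $118,250 × 0.0043 = $508.475
Greystone Township: $118,250 × 0.00647 = $765.0775
Ironvale County: $118,250 × 0.0118 = $1,395.35
Total = $2,668.9025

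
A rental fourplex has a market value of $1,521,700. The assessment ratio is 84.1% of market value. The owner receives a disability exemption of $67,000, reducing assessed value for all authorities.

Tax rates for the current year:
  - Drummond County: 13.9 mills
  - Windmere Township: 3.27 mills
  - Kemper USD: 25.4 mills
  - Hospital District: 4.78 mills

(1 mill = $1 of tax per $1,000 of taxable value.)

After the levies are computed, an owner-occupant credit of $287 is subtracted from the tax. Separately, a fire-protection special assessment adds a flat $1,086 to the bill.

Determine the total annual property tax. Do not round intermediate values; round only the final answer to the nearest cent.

Assessed value = $1,521,700 × 0.841 = $1,279,749.7
Taxable value = $1,279,749.7 − $67,000 = $1,212,749.7
Drummond County: $1,212,749.7 × 0.0139 = $16,857.22083
Windmere Township: $1,212,749.7 × 0.00327 = $3,965.691519
Kemper USD: $1,212,749.7 × 0.0254 = $30,803.84238
Hospital District: $1,212,749.7 × 0.00478 = $5,796.943566
Levies subtotal = $57,423.698295
After credit = $57,423.698295 − $287 = $57,136.698295
Total = $57,136.698295 + $1,086 = $58,222.698295

$58,222.70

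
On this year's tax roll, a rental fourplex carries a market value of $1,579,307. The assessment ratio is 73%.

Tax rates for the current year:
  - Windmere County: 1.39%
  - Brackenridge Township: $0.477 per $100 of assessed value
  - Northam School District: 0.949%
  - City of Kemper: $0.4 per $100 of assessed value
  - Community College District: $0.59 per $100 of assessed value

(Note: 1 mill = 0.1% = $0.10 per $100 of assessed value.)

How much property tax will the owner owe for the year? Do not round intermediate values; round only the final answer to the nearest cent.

$43,879.15

Assessed value = $1,579,307 × 0.73 = $1,152,894.11
Windmere County: $1,152,894.11 × 0.0139 = $16,025.228129
Brackenridge Township: $1,152,894.11 × 0.00477 = $5,499.3049047
Northam School District: $1,152,894.11 × 0.00949 = $10,940.9651039
City of Kemper: $1,152,894.11 × 0.004 = $4,611.57644
Community College District: $1,152,894.11 × 0.0059 = $6,802.075249
Total = $43,879.1498266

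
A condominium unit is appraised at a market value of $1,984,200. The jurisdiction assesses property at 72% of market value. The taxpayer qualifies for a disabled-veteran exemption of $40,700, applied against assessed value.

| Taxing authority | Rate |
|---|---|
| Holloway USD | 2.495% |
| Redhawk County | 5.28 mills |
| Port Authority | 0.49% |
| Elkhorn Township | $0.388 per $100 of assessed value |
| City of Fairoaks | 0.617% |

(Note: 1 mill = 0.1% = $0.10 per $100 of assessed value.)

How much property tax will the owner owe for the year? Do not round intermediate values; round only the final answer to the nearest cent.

$62,706.41

Assessed value = $1,984,200 × 0.72 = $1,428,624
Taxable value = $1,428,624 − $40,700 = $1,387,924
Holloway USD: $1,387,924 × 0.02495 = $34,628.7038
Redhawk County: $1,387,924 × 0.00528 = $7,328.23872
Port Authority: $1,387,924 × 0.0049 = $6,800.8276
Elkhorn Township: $1,387,924 × 0.00388 = $5,385.14512
City of Fairoaks: $1,387,924 × 0.00617 = $8,563.49108
Total = $62,706.40632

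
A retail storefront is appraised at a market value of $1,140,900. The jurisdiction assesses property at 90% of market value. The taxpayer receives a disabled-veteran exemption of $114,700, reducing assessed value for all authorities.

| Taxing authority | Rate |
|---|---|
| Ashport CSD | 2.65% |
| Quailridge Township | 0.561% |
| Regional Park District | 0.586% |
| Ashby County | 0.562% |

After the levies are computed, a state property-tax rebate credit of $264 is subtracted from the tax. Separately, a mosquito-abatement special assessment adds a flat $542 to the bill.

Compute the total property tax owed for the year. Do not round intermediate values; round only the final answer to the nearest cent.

$40,036.87

Assessed value = $1,140,900 × 0.9 = $1,026,810
Taxable value = $1,026,810 − $114,700 = $912,110
Ashport CSD: $912,110 × 0.0265 = $24,170.915
Quailridge Township: $912,110 × 0.00561 = $5,116.9371
Regional Park District: $912,110 × 0.00586 = $5,344.9646
Ashby County: $912,110 × 0.00562 = $5,126.0582
Levies subtotal = $39,758.8749
After credit = $39,758.8749 − $264 = $39,494.8749
Total = $39,494.8749 + $542 = $40,036.8749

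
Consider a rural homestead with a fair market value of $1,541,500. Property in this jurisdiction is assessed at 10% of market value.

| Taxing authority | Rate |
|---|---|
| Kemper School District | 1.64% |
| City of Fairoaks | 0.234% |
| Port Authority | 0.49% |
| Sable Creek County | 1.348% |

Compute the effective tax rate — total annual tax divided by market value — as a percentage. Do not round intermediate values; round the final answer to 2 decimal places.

Assessed value = $1,541,500 × 0.1 = $154,150
Kemper School District: $154,150 × 0.0164 = $2,528.06
City of Fairoaks: $154,150 × 0.00234 = $360.711
Port Authority: $154,150 × 0.0049 = $755.335
Sable Creek County: $154,150 × 0.01348 = $2,077.942
Total tax = $5,722.048
Effective rate = $5,722.048 ÷ $1,541,500 = 0.37% of market value

0.37%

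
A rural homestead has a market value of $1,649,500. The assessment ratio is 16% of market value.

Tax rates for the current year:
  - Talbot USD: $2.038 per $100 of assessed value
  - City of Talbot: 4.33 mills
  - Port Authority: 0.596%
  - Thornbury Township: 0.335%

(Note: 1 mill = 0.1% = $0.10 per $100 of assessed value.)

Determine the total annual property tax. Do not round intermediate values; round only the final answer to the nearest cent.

Assessed value = $1,649,500 × 0.16 = $263,920
Talbot USD: $263,920 × 0.02038 = $5,378.6896
City of Talbot: $263,920 × 0.00433 = $1,142.7736
Port Authority: $263,920 × 0.00596 = $1,572.9632
Thornbury Township: $263,920 × 0.00335 = $884.132
Total = $8,978.5584

$8,978.56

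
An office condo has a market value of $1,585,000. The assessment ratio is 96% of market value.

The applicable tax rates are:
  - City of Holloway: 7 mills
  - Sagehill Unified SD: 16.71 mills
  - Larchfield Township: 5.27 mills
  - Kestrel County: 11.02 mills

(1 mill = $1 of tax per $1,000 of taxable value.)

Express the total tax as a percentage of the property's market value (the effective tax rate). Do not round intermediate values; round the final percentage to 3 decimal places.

3.840%

Assessed value = $1,585,000 × 0.96 = $1,521,600
City of Holloway: $1,521,600 × 0.007 = $10,651.2
Sagehill Unified SD: $1,521,600 × 0.01671 = $25,425.936
Larchfield Township: $1,521,600 × 0.00527 = $8,018.832
Kestrel County: $1,521,600 × 0.01102 = $16,768.032
Total tax = $60,864
Effective rate = $60,864 ÷ $1,585,000 = 3.840% of market value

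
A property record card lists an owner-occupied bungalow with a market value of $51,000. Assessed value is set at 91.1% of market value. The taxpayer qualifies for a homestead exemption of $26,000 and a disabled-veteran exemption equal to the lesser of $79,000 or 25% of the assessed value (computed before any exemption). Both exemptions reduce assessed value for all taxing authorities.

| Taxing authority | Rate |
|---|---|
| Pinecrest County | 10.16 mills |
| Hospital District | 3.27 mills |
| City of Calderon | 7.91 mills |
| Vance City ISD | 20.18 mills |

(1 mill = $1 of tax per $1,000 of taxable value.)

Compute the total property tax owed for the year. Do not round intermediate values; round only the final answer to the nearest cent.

Assessed value = $51,000 × 0.911 = $46,461
Disabled-veteran exemption = min($79,000, 25% × $46,461) = min($79,000, $11,615.25) = $11,615.25 (percentage binds)
Taxable value = $46,461 − $26,000 − $11,615.25 = $8,845.75
Pinecrest County: $8,845.75 × 0.01016 = $89.87282
Hospital District: $8,845.75 × 0.00327 = $28.9256025
City of Calderon: $8,845.75 × 0.00791 = $69.9698825
Vance City ISD: $8,845.75 × 0.02018 = $178.507235
Total = $367.27554

$367.28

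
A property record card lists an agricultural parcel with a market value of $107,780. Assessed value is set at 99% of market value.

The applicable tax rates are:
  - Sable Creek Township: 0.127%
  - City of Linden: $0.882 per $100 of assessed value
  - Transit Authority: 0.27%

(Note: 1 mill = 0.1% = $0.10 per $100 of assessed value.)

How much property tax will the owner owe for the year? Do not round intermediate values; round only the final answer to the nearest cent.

$1,364.72

Assessed value = $107,780 × 0.99 = $106,702.2
Sable Creek Township: $106,702.2 × 0.00127 = $135.511794
City of Linden: $106,702.2 × 0.00882 = $941.113404
Transit Authority: $106,702.2 × 0.0027 = $288.09594
Total = $1,364.721138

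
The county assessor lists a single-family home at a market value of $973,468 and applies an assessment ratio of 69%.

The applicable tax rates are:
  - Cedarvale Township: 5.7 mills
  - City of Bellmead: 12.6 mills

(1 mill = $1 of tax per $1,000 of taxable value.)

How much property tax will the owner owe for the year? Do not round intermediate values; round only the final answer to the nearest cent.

Assessed value = $973,468 × 0.69 = $671,692.92
Cedarvale Township: $671,692.92 × 0.0057 = $3,828.649644
City of Bellmead: $671,692.92 × 0.0126 = $8,463.330792
Total = $3,828.649644 + $8,463.330792 = $12,291.980436

$12,291.98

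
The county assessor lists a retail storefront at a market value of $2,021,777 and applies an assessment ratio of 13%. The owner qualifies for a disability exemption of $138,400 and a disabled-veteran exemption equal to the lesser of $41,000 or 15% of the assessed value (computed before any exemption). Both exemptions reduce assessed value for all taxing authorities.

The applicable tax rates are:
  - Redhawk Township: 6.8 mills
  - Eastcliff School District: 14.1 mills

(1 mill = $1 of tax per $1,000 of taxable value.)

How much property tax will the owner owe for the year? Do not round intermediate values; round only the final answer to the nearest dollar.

$1,777

Assessed value = $2,021,777 × 0.13 = $262,831.01
Disabled-veteran exemption = min($41,000, 15% × $262,831.01) = min($41,000, $39,424.6515) = $39,424.6515 (percentage binds)
Taxable value = $262,831.01 − $138,400 − $39,424.6515 = $85,006.3585
Redhawk Township: $85,006.3585 × 0.0068 = $578.0432378
Eastcliff School District: $85,006.3585 × 0.0141 = $1,198.58965485
Total = $1,776.63289265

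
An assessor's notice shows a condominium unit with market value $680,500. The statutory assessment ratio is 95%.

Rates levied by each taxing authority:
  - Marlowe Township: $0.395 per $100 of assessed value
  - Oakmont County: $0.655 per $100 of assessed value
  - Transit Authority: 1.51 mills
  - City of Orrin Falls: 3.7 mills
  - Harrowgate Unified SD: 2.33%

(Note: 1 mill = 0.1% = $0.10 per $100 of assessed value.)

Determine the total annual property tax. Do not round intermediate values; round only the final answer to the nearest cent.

$25,218.99

Assessed value = $680,500 × 0.95 = $646,475
Marlowe Township: $646,475 × 0.00395 = $2,553.57625
Oakmont County: $646,475 × 0.00655 = $4,234.41125
Transit Authority: $646,475 × 0.00151 = $976.17725
City of Orrin Falls: $646,475 × 0.0037 = $2,391.9575
Harrowgate Unified SD: $646,475 × 0.0233 = $15,062.8675
Total = $25,218.98975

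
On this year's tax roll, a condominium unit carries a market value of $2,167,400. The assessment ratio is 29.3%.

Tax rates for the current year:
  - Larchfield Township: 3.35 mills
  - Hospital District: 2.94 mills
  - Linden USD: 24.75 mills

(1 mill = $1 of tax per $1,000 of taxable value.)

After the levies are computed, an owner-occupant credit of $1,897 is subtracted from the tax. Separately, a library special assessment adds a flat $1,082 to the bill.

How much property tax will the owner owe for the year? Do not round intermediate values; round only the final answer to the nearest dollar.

$18,897

Assessed value = $2,167,400 × 0.293 = $635,048.2
Larchfield Township: $635,048.2 × 0.00335 = $2,127.41147
Hospital District: $635,048.2 × 0.00294 = $1,867.041708
Linden USD: $635,048.2 × 0.02475 = $15,717.44295
Levies subtotal = $19,711.896128
After credit = $19,711.896128 − $1,897 = $17,814.896128
Total = $17,814.896128 + $1,082 = $18,896.896128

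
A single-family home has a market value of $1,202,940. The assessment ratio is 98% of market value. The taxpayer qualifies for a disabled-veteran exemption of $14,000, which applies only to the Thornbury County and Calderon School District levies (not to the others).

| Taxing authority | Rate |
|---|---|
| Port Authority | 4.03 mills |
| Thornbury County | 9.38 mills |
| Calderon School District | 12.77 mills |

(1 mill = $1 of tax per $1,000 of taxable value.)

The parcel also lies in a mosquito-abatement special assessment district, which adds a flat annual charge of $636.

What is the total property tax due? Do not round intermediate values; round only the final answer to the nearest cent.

Assessed value = $1,202,940 × 0.98 = $1,178,881.2
Port Authority: $1,178,881.2 × 0.00403 = $4,750.891236
Thornbury County: ($1,178,881.2 − $14,000) × 0.00938 = $1,164,881.2 × 0.00938 = $10,926.585656
Calderon School District: ($1,178,881.2 − $14,000) × 0.01277 = $1,164,881.2 × 0.01277 = $14,875.532924
Levies subtotal = $30,553.009816
Total = $30,553.009816 + $636 = $31,189.009816

$31,189.01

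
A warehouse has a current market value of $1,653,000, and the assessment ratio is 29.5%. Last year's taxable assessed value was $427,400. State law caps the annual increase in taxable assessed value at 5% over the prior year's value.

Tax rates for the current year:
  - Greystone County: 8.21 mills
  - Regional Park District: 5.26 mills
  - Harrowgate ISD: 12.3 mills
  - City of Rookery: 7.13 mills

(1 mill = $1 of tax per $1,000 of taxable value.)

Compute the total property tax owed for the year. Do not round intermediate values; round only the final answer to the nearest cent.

Uncapped assessed value = $1,653,000 × 0.295 = $487,635
Cap limit = $427,400 × 1.05 = $448,770
Taxable assessed value = min($487,635, $448,770) = $448,770 (cap binds)
Greystone County: $448,770 × 0.00821 = $3,684.4017
Regional Park District: $448,770 × 0.00526 = $2,360.5302
Harrowgate ISD: $448,770 × 0.0123 = $5,519.871
City of Rookery: $448,770 × 0.00713 = $3,199.7301
Total = $14,764.533

$14,764.53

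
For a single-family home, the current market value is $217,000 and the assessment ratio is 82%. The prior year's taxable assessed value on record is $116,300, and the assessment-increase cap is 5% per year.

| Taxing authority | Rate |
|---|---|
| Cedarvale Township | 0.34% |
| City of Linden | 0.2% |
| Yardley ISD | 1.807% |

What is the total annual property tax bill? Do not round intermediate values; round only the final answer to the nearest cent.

Uncapped assessed value = $217,000 × 0.82 = $177,940
Cap limit = $116,300 × 1.05 = $122,115
Taxable assessed value = min($177,940, $122,115) = $122,115 (cap binds)
Cedarvale Township: $122,115 × 0.0034 = $415.191
City of Linden: $122,115 × 0.002 = $244.23
Yardley ISD: $122,115 × 0.01807 = $2,206.61805
Total = $2,866.03905

$2,866.04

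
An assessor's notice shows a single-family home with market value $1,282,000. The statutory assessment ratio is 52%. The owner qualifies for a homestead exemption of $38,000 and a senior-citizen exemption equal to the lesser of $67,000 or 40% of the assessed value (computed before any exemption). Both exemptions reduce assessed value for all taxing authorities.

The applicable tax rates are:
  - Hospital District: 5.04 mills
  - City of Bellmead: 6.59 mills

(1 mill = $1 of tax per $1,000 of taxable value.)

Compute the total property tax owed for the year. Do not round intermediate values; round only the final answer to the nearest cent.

$6,531.87

Assessed value = $1,282,000 × 0.52 = $666,640
Senior-citizen exemption = min($67,000, 40% × $666,640) = min($67,000, $266,656) = $67,000 (dollar cap binds)
Taxable value = $666,640 − $38,000 − $67,000 = $561,640
Hospital District: $561,640 × 0.00504 = $2,830.6656
City of Bellmead: $561,640 × 0.00659 = $3,701.2076
Total = $6,531.8732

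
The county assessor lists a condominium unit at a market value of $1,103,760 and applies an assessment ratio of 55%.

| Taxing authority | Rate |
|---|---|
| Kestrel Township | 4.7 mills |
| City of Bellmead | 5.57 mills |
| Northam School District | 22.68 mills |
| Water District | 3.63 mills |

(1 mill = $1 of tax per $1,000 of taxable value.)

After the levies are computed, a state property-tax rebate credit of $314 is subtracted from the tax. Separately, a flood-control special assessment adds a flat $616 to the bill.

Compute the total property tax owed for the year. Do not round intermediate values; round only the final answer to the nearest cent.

$22,508.55

Assessed value = $1,103,760 × 0.55 = $607,068
Kestrel Township: $607,068 × 0.0047 = $2,853.2196
City of Bellmead: $607,068 × 0.00557 = $3,381.36876
Northam School District: $607,068 × 0.02268 = $13,768.30224
Water District: $607,068 × 0.00363 = $2,203.65684
Levies subtotal = $22,206.54744
After credit = $22,206.54744 − $314 = $21,892.54744
Total = $21,892.54744 + $616 = $22,508.54744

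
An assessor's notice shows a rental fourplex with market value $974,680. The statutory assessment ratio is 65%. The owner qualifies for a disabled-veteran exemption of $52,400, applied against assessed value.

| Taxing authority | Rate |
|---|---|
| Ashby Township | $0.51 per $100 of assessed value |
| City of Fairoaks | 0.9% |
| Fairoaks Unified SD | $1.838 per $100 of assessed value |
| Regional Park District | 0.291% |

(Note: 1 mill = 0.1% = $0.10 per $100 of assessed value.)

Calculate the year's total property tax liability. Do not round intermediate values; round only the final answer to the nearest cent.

$20,566.62

Assessed value = $974,680 × 0.65 = $633,542
Taxable value = $633,542 − $52,400 = $581,142
Ashby Township: $581,142 × 0.0051 = $2,963.8242
City of Fairoaks: $581,142 × 0.009 = $5,230.278
Fairoaks Unified SD: $581,142 × 0.01838 = $10,681.38996
Regional Park District: $581,142 × 0.00291 = $1,691.12322
Total = $20,566.61538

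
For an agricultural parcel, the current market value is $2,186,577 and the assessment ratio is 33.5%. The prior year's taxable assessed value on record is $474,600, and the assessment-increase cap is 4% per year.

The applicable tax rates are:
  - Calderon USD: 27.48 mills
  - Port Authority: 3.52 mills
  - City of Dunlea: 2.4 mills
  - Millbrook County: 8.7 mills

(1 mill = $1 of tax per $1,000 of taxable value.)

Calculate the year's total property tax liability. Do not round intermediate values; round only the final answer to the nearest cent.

Uncapped assessed value = $2,186,577 × 0.335 = $732,503.295
Cap limit = $474,600 × 1.04 = $493,584
Taxable assessed value = min($732,503.295, $493,584) = $493,584 (cap binds)
Calderon USD: $493,584 × 0.02748 = $13,563.68832
Port Authority: $493,584 × 0.00352 = $1,737.41568
City of Dunlea: $493,584 × 0.0024 = $1,184.6016
Millbrook County: $493,584 × 0.0087 = $4,294.1808
Total = $20,779.8864

$20,779.89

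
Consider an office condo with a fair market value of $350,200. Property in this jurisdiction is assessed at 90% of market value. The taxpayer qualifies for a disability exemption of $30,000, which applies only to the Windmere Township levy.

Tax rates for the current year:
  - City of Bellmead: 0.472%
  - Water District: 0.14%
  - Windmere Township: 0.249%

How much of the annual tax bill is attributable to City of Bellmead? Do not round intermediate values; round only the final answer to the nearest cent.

$1,487.65

Assessed value = $350,200 × 0.9 = $315,180
City of Bellmead taxable value = $315,180 (exemption does not apply)
City of Bellmead levy = $315,180 × 0.00472 = $1,487.6496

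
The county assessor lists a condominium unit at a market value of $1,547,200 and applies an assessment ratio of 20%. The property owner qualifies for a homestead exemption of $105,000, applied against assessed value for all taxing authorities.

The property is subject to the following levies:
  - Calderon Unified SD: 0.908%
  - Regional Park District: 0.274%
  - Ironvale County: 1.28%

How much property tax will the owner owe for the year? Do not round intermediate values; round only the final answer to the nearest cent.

$5,033.31

Assessed value = $1,547,200 × 0.2 = $309,440
Taxable value = $309,440 − $105,000 = $204,440
Calderon Unified SD: $204,440 × 0.00908 = $1,856.3152
Regional Park District: $204,440 × 0.00274 = $560.1656
Ironvale County: $204,440 × 0.0128 = $2,616.832
Total = $1,856.3152 + $560.1656 + $2,616.832 = $5,033.3128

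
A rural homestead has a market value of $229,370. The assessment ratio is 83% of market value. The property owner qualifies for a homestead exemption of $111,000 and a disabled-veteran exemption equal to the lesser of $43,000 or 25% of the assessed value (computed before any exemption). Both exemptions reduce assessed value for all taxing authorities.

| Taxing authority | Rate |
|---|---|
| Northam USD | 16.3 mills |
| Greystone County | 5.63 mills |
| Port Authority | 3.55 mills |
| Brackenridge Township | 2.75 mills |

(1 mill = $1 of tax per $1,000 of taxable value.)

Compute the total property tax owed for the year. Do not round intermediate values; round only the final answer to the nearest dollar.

$1,027

Assessed value = $229,370 × 0.83 = $190,377.1
Disabled-veteran exemption = min($43,000, 25% × $190,377.1) = min($43,000, $47,594.275) = $43,000 (dollar cap binds)
Taxable value = $190,377.1 − $111,000 − $43,000 = $36,377.1
Northam USD: $36,377.1 × 0.0163 = $592.94673
Greystone County: $36,377.1 × 0.00563 = $204.803073
Port Authority: $36,377.1 × 0.00355 = $129.138705
Brackenridge Township: $36,377.1 × 0.00275 = $100.037025
Total = $1,026.925533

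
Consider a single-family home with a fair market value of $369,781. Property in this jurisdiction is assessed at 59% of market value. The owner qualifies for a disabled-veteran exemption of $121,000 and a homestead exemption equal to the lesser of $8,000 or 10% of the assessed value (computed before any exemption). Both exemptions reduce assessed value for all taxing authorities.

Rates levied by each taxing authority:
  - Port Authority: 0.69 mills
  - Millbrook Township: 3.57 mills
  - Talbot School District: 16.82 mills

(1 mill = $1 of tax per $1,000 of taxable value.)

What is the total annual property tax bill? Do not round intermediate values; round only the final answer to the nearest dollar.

Assessed value = $369,781 × 0.59 = $218,170.79
Homestead exemption = min($8,000, 10% × $218,170.79) = min($8,000, $21,817.079) = $8,000 (dollar cap binds)
Taxable value = $218,170.79 − $121,000 − $8,000 = $89,170.79
Port Authority: $89,170.79 × 0.00069 = $61.5278451
Millbrook Township: $89,170.79 × 0.00357 = $318.3397203
Talbot School District: $89,170.79 × 0.01682 = $1,499.8526878
Total = $1,879.7202532

$1,880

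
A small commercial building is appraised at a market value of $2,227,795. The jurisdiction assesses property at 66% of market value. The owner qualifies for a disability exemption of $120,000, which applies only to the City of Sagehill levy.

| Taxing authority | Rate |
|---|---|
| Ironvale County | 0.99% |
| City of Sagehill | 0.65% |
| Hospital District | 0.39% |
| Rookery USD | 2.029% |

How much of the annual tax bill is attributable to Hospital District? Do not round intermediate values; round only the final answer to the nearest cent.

Assessed value = $2,227,795 × 0.66 = $1,470,344.7
Hospital District taxable value = $1,470,344.7 (exemption does not apply)
Hospital District levy = $1,470,344.7 × 0.0039 = $5,734.34433

$5,734.34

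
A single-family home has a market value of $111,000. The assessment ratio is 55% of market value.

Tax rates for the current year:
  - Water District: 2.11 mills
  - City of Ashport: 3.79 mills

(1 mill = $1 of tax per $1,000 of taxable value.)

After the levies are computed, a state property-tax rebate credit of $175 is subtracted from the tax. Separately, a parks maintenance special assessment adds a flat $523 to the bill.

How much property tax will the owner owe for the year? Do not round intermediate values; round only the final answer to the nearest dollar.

$708

Assessed value = $111,000 × 0.55 = $61,050
Water District: $61,050 × 0.00211 = $128.8155
City of Ashport: $61,050 × 0.00379 = $231.3795
Levies subtotal = $360.195
After credit = $360.195 − $175 = $185.195
Total = $185.195 + $523 = $708.195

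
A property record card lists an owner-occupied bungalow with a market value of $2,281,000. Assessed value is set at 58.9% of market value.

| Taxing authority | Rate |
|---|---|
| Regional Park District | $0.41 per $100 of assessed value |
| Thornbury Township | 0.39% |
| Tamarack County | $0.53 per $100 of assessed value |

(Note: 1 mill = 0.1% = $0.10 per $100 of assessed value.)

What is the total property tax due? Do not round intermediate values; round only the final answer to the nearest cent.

$17,868.67

Assessed value = $2,281,000 × 0.589 = $1,343,509
Regional Park District: $1,343,509 × 0.0041 = $5,508.3869
Thornbury Township: $1,343,509 × 0.0039 = $5,239.6851
Tamarack County: $1,343,509 × 0.0053 = $7,120.5977
Total = $17,868.6697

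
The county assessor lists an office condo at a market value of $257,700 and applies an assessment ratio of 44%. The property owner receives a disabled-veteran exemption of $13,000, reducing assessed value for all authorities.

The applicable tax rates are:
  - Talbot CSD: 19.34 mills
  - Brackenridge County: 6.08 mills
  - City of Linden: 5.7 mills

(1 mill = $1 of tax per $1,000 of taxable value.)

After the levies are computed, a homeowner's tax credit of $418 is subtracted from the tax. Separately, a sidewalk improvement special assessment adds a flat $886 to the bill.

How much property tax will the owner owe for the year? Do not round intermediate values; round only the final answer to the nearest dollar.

$3,592

Assessed value = $257,700 × 0.44 = $113,388
Taxable value = $113,388 − $13,000 = $100,388
Talbot CSD: $100,388 × 0.01934 = $1,941.50392
Brackenridge County: $100,388 × 0.00608 = $610.35904
City of Linden: $100,388 × 0.0057 = $572.2116
Levies subtotal = $3,124.07456
After credit = $3,124.07456 − $418 = $2,706.07456
Total = $2,706.07456 + $886 = $3,592.07456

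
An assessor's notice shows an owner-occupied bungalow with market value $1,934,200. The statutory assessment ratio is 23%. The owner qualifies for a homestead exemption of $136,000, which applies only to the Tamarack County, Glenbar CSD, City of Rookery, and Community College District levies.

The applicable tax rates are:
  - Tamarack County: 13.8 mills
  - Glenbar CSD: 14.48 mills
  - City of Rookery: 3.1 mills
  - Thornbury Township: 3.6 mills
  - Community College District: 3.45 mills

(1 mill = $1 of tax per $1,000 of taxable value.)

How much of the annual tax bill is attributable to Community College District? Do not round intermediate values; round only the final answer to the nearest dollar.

$1,066

Assessed value = $1,934,200 × 0.23 = $444,866
Community College District taxable value = $444,866 − $136,000 = $308,866
Community College District levy = $308,866 × 0.00345 = $1,065.5877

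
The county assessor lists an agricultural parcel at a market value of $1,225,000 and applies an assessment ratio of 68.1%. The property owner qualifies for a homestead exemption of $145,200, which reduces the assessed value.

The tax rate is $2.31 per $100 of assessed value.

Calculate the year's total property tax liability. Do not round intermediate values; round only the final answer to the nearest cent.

Assessed value = $1,225,000 × 0.681 = $834,225
Taxable value = $834,225 − $145,200 = $689,025
Tax = $689,025 × 0.0231 = $15,916.4775

$15,916.48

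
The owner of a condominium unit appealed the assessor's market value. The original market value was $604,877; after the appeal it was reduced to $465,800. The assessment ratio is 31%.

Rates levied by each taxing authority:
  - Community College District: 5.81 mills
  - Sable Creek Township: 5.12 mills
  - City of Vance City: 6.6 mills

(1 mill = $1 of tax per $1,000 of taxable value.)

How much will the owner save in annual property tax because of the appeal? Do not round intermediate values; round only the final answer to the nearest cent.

$755.79

Old assessed value = $604,877 × 0.31 = $187,511.87
New assessed value = $465,800 × 0.31 = $144,398
Combined rate = 0.00581 + 0.00512 + 0.0066 = 0.01753
Old tax = $187,511.87 × 0.01753 = $3,287.0830811
New tax = $144,398 × 0.01753 = $2,531.29694
Reduction = $3,287.0830811 − $2,531.29694 = $755.7861411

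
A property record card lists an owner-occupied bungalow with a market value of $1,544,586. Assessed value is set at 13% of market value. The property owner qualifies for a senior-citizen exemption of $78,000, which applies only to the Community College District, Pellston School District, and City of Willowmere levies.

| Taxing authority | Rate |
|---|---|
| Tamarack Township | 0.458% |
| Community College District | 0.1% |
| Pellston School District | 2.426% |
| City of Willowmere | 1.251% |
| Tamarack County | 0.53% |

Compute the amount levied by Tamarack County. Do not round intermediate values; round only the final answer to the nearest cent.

$1,064.22

Assessed value = $1,544,586 × 0.13 = $200,796.18
Tamarack County taxable value = $200,796.18 (exemption does not apply)
Tamarack County levy = $200,796.18 × 0.0053 = $1,064.219754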